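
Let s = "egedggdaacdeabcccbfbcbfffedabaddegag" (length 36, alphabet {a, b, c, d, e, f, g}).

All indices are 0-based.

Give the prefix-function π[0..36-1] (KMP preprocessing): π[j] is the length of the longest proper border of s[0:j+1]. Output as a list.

π[0] = 0
j=1 s[j]='g': π[1]=0 (border '')
j=2 s[j]='e': π[2]=1 (border 'e')
j=3 s[j]='d': k: 1→0; π[3]=0 (border '')
j=4 s[j]='g': π[4]=0 (border '')
j=5 s[j]='g': π[5]=0 (border '')
j=6 s[j]='d': π[6]=0 (border '')
j=7 s[j]='a': π[7]=0 (border '')
j=8 s[j]='a': π[8]=0 (border '')
j=9 s[j]='c': π[9]=0 (border '')
j=10 s[j]='d': π[10]=0 (border '')
j=11 s[j]='e': π[11]=1 (border 'e')
j=12 s[j]='a': k: 1→0; π[12]=0 (border '')
j=13 s[j]='b': π[13]=0 (border '')
j=14 s[j]='c': π[14]=0 (border '')
j=15 s[j]='c': π[15]=0 (border '')
j=16 s[j]='c': π[16]=0 (border '')
j=17 s[j]='b': π[17]=0 (border '')
j=18 s[j]='f': π[18]=0 (border '')
j=19 s[j]='b': π[19]=0 (border '')
j=20 s[j]='c': π[20]=0 (border '')
j=21 s[j]='b': π[21]=0 (border '')
j=22 s[j]='f': π[22]=0 (border '')
j=23 s[j]='f': π[23]=0 (border '')
j=24 s[j]='f': π[24]=0 (border '')
j=25 s[j]='e': π[25]=1 (border 'e')
j=26 s[j]='d': k: 1→0; π[26]=0 (border '')
j=27 s[j]='a': π[27]=0 (border '')
j=28 s[j]='b': π[28]=0 (border '')
j=29 s[j]='a': π[29]=0 (border '')
j=30 s[j]='d': π[30]=0 (border '')
j=31 s[j]='d': π[31]=0 (border '')
j=32 s[j]='e': π[32]=1 (border 'e')
j=33 s[j]='g': π[33]=2 (border 'eg')
j=34 s[j]='a': k: 2→0; π[34]=0 (border '')
j=35 s[j]='g': π[35]=0 (border '')

[0, 0, 1, 0, 0, 0, 0, 0, 0, 0, 0, 1, 0, 0, 0, 0, 0, 0, 0, 0, 0, 0, 0, 0, 0, 1, 0, 0, 0, 0, 0, 0, 1, 2, 0, 0]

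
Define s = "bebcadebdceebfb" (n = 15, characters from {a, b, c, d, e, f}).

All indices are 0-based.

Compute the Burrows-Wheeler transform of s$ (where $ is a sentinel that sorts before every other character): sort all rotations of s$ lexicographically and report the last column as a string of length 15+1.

rank  rotation          last
    0  $bebcadebdceebfb  b
    1  adebdceebfb$bebc  c
    2  b$bebcadebdceebf  f
    3  bcadebdceebfb$be  e
    4  bdceebfb$bebcade  e
    5  bebcadebdceebfb$  $
    6  bfb$bebcadebdcee  e
    7  cadebdceebfb$beb  b
    8  ceebfb$bebcadebd  d
    9  dceebfb$bebcadeb  b
   10  debdceebfb$bebca  a
   11  ebcadebdceebfb$b  b
   12  ebdceebfb$bebcad  d
   13  ebfb$bebcadebdce  e
   14  eebfb$bebcadebdc  c
   15  fb$bebcadebdceeb  b

bcfee$ebdbabdecb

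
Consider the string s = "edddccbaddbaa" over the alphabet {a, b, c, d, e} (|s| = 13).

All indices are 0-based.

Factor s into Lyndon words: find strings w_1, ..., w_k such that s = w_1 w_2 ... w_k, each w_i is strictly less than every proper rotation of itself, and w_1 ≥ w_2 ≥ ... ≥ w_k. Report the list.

emit factor 1: 'e' (i=0, period=1)
emit factor 2: 'd' (i=1, period=1)
emit factor 3: 'd' (i=2, period=1)
emit factor 4: 'd' (i=3, period=1)
emit factor 5: 'c' (i=4, period=1)
emit factor 6: 'c' (i=5, period=1)
emit factor 7: 'b' (i=6, period=1)
emit factor 8: 'addb' (i=7, period=4)
emit factor 9: 'a' (i=11, period=1)
emit factor 10: 'a' (i=12, period=1)

["e", "d", "d", "d", "c", "c", "b", "addb", "a", "a"]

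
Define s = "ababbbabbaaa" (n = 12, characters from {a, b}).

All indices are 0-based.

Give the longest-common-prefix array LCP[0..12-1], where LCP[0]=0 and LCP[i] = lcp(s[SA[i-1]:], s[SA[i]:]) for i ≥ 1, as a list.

[0, 1, 2, 1, 2, 3, 0, 2, 4, 1, 3, 2]

rank | idx | suffix
   0 |  11 | a
   1 |  10 | aa
   2 |   9 | aaa
   3 |   0 | ababbbabbaaa
   4 |   6 | abbaaa
   5 |   2 | abbbabbaaa
   6 |   8 | baaa
   7 |   5 | babbaaa
   8 |   1 | babbbabbaaa
   9 |   7 | bbaaa
  10 |   4 | bbabbaaa
  11 |   3 | bbbabbaaa

SA = [11, 10, 9, 0, 6, 2, 8, 5, 1, 7, 4, 3]
rank  pair      lcp
   1  s[11:],s[10:]  1  'a'
   2  s[10:],s[9:]  2  'aa'
   3  s[9:],s[0:]  1  'a'
   4  s[0:],s[6:]  2  'ab'
   5  s[6:],s[2:]  3  'abb'
   6  s[2:],s[8:]  0  ''
   7  s[8:],s[5:]  2  'ba'
   8  s[5:],s[1:]  4  'babb'
   9  s[1:],s[7:]  1  'b'
  10  s[7:],s[4:]  3  'bba'
  11  s[4:],s[3:]  2  'bb'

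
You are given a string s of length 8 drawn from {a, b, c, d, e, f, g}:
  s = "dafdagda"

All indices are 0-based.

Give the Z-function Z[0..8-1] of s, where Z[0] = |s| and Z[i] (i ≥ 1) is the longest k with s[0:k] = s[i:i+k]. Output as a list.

Z[0]=8
i=1: i≥r, start 0; Z[1]=0
i=2: i≥r, start 0; Z[2]=0
i=3: i≥r, start 0; Z[3]=2 extend→box=[3,5)
i=4: min(r-i=1, Z[1]=0)=0; Z[4]=0
i=5: i≥r, start 0; Z[5]=0
i=6: i≥r, start 0; Z[6]=2 extend→box=[6,8)
i=7: min(r-i=1, Z[1]=0)=0; Z[7]=0

[8, 0, 0, 2, 0, 0, 2, 0]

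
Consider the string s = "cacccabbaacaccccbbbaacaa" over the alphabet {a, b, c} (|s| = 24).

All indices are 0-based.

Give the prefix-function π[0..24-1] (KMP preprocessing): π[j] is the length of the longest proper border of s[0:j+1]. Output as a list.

[0, 0, 1, 1, 1, 2, 0, 0, 0, 0, 1, 2, 3, 4, 5, 1, 0, 0, 0, 0, 0, 1, 2, 0]

π[0] = 0
j=1 s[j]='a': π[1]=0 (border '')
j=2 s[j]='c': π[2]=1 (border 'c')
j=3 s[j]='c': k: 1→0; π[3]=1 (border 'c')
j=4 s[j]='c': k: 1→0; π[4]=1 (border 'c')
j=5 s[j]='a': π[5]=2 (border 'ca')
j=6 s[j]='b': k: 2→0; π[6]=0 (border '')
j=7 s[j]='b': π[7]=0 (border '')
j=8 s[j]='a': π[8]=0 (border '')
j=9 s[j]='a': π[9]=0 (border '')
j=10 s[j]='c': π[10]=1 (border 'c')
j=11 s[j]='a': π[11]=2 (border 'ca')
j=12 s[j]='c': π[12]=3 (border 'cac')
j=13 s[j]='c': π[13]=4 (border 'cacc')
j=14 s[j]='c': π[14]=5 (border 'caccc')
j=15 s[j]='c': k: 5→1→0; π[15]=1 (border 'c')
j=16 s[j]='b': k: 1→0; π[16]=0 (border '')
j=17 s[j]='b': π[17]=0 (border '')
j=18 s[j]='b': π[18]=0 (border '')
j=19 s[j]='a': π[19]=0 (border '')
j=20 s[j]='a': π[20]=0 (border '')
j=21 s[j]='c': π[21]=1 (border 'c')
j=22 s[j]='a': π[22]=2 (border 'ca')
j=23 s[j]='a': k: 2→0; π[23]=0 (border '')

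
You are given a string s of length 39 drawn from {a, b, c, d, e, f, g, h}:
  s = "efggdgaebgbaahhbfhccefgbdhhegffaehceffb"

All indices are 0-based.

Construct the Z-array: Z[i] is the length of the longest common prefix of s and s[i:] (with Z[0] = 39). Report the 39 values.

[39, 0, 0, 0, 0, 0, 0, 1, 0, 0, 0, 0, 0, 0, 0, 0, 0, 0, 0, 0, 3, 0, 0, 0, 0, 0, 0, 1, 0, 0, 0, 0, 1, 0, 0, 2, 0, 0, 0]

Z[0]=39
i=1: outside box; Z[1]=0
i=2: outside box; Z[2]=0
i=3: outside box; Z[3]=0
i=4: outside box; Z[4]=0
i=5: outside box; Z[5]=0
i=6: outside box; Z[6]=0
i=7: outside box; Z[7]=1 extend→box=[7,8)
i=8: outside box; Z[8]=0
i=9: outside box; Z[9]=0
i=10: outside box; Z[10]=0
i=11: outside box; Z[11]=0
i=12: outside box; Z[12]=0
i=13: outside box; Z[13]=0
i=14: outside box; Z[14]=0
i=15: outside box; Z[15]=0
i=16: outside box; Z[16]=0
i=17: outside box; Z[17]=0
i=18: outside box; Z[18]=0
i=19: outside box; Z[19]=0
i=20: outside box; Z[20]=3 extend→box=[20,23)
i=21: min(r-i=2, Z[1]=0)=0; Z[21]=0
i=22: min(r-i=1, Z[2]=0)=0; Z[22]=0
i=23: outside box; Z[23]=0
i=24: outside box; Z[24]=0
i=25: outside box; Z[25]=0
i=26: outside box; Z[26]=0
i=27: outside box; Z[27]=1 extend→box=[27,28)
i=28: outside box; Z[28]=0
i=29: outside box; Z[29]=0
i=30: outside box; Z[30]=0
i=31: outside box; Z[31]=0
i=32: outside box; Z[32]=1 extend→box=[32,33)
i=33: outside box; Z[33]=0
i=34: outside box; Z[34]=0
i=35: outside box; Z[35]=2 extend→box=[35,37)
i=36: min(r-i=1, Z[1]=0)=0; Z[36]=0
i=37: outside box; Z[37]=0
i=38: outside box; Z[38]=0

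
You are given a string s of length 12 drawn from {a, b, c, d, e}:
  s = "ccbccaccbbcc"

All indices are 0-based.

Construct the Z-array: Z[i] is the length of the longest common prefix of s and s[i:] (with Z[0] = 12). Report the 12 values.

[12, 1, 0, 2, 1, 0, 3, 1, 0, 0, 2, 1]

Z[0]=12
i=1: outside box; Z[1]=1 scan→box=[1,2)
i=2: outside box; Z[2]=0
i=3: outside box; Z[3]=2 scan→box=[3,5)
i=4: min(r-i=1, Z[1]=1)=1; Z[4]=1
i=5: outside box; Z[5]=0
i=6: outside box; Z[6]=3 scan→box=[6,9)
i=7: min(r-i=2, Z[1]=1)=1; Z[7]=1
i=8: min(r-i=1, Z[2]=0)=0; Z[8]=0
i=9: outside box; Z[9]=0
i=10: outside box; Z[10]=2 scan→box=[10,12)
i=11: min(r-i=1, Z[1]=1)=1; Z[11]=1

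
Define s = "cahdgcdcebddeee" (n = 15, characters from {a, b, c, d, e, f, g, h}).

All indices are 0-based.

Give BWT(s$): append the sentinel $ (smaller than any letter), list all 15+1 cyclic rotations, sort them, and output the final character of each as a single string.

rank  rotation          last
    0  $cahdgcdcebddeee  e
    1  ahdgcdcebddeee$c  c
    2  bddeee$cahdgcdce  e
    3  cahdgcdcebddeee$  $
    4  cdcebddeee$cahdg  g
    5  cebddeee$cahdgcd  d
    6  dcebddeee$cahdgc  c
    7  ddeee$cahdgcdceb  b
    8  deee$cahdgcdcebd  d
    9  dgcdcebddeee$cah  h
   10  e$cahdgcdcebddee  e
   11  ebddeee$cahdgcdc  c
   12  ee$cahdgcdcebdde  e
   13  eee$cahdgcdcebdd  d
   14  gcdcebddeee$cahd  d
   15  hdgcdcebddeee$ca  a

ece$gdcbdhecedda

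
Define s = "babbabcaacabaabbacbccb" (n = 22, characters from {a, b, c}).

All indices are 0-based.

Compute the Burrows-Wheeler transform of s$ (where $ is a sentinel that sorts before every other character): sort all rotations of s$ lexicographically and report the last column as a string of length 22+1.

rank  rotation                 last
    0  $babbabcaacabaabbacbccb  b
    1  aabbacbccb$babbabcaacab  b
    2  aacabaabbacbccb$babbabc  c
    3  abaabbacbccb$babbabcaac  c
    4  abbabcaacabaabbacbccb$b  b
    5  abbacbccb$babbabcaacaba  a
    6  abcaacabaabbacbccb$babb  b
    7  acabaabbacbccb$babbabca  a
    8  acbccb$babbabcaacabaabb  b
    9  b$babbabcaacabaabbacbcc  c
   10  baabbacbccb$babbabcaaca  a
   11  babbabcaacabaabbacbccb$  $
   12  babcaacabaabbacbccb$bab  b
   13  bacbccb$babbabcaacabaab  b
   14  bbabcaacabaabbacbccb$ba  a
   15  bbacbccb$babbabcaacabaa  a
   16  bcaacabaabbacbccb$babba  a
   17  bccb$babbabcaacabaabbac  c
   18  caacabaabbacbccb$babbab  b
   19  cabaabbacbccb$babbabcaa  a
   20  cb$babbabcaacabaabbacbc  c
   21  cbccb$babbabcaacabaabba  a
   22  ccb$babbabcaacabaabbacb  b

bbccbababca$bbaaacbacab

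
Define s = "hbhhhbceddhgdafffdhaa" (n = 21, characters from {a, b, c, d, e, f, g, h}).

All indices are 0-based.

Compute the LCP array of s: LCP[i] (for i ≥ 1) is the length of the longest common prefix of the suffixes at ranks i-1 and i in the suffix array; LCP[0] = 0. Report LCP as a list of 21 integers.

[0, 1, 1, 0, 1, 0, 0, 1, 1, 2, 0, 0, 1, 2, 0, 0, 1, 2, 1, 1, 2]

rank | idx | suffix
   0 |  20 | a
   1 |  19 | aa
   2 |  13 | afffdhaa
   3 |   5 | bceddhgdafffdhaa
   4 |   1 | bhhhbceddhgdafffdhaa
   5 |   6 | ceddhgdafffdhaa
   6 |  12 | dafffdhaa
   7 |   8 | ddhgdafffdhaa
   8 |  17 | dhaa
   9 |   9 | dhgdafffdhaa
  10 |   7 | eddhgdafffdhaa
  11 |  16 | fdhaa
  12 |  15 | ffdhaa
  13 |  14 | fffdhaa
  14 |  11 | gdafffdhaa
  15 |  18 | haa
  16 |   4 | hbceddhgdafffdhaa
  17 |   0 | hbhhhbceddhgdafffdhaa
  18 |  10 | hgdafffdhaa
  19 |   3 | hhbceddhgdafffdhaa
  20 |   2 | hhhbceddhgdafffdhaa

SA = [20, 19, 13, 5, 1, 6, 12, 8, 17, 9, 7, 16, 15, 14, 11, 18, 4, 0, 10, 3, 2]
[i] adj suffixes → lcp
  [1] 20/19 → 1 ('a')
  [2] 19/13 → 1 ('a')
  [3] 13/5 → 0 ('')
  [4] 5/1 → 1 ('b')
  [5] 1/6 → 0 ('')
  [6] 6/12 → 0 ('')
  [7] 12/8 → 1 ('d')
  [8] 8/17 → 1 ('d')
  [9] 17/9 → 2 ('dh')
  [10] 9/7 → 0 ('')
  [11] 7/16 → 0 ('')
  [12] 16/15 → 1 ('f')
  [13] 15/14 → 2 ('ff')
  [14] 14/11 → 0 ('')
  [15] 11/18 → 0 ('')
  [16] 18/4 → 1 ('h')
  [17] 4/0 → 2 ('hb')
  [18] 0/10 → 1 ('h')
  [19] 10/3 → 1 ('h')
  [20] 3/2 → 2 ('hh')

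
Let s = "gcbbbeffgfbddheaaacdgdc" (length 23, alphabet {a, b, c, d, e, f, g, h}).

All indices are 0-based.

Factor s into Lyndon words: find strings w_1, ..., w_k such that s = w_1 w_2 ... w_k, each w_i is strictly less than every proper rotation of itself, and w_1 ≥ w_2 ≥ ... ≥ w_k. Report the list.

emit factor 1: 'g' (i=0, period=1)
emit factor 2: 'c' (i=1, period=1)
emit factor 3: 'bbbeffgfbddhe' (i=2, period=13)
emit factor 4: 'aaacdgdc' (i=15, period=8)

["g", "c", "bbbeffgfbddhe", "aaacdgdc"]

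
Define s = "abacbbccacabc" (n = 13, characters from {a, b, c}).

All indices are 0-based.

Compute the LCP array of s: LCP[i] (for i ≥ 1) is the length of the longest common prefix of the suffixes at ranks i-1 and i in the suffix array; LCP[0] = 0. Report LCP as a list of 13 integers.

[0, 2, 1, 2, 0, 1, 1, 2, 0, 1, 2, 1, 1]

rank→(start, suffix):
  0 → (0, 'abacbbccacabc')
  1 → (10, 'abc')
  2 → (8, 'acabc')
  3 → (2, 'acbbccacabc')
  4 → (1, 'bacbbccacabc')
  5 → (4, 'bbccacabc')
  6 → (11, 'bc')
  7 → (5, 'bccacabc')
  8 → (12, 'c')
  9 → (9, 'cabc')
  10 → (7, 'cacabc')
  11 → (3, 'cbbccacabc')
  12 → (6, 'ccacabc')

SA = [0, 10, 8, 2, 1, 4, 11, 5, 12, 9, 7, 3, 6]
i: (SA[i-1],SA[i]) lcp shared
  1: (0,10) 2 'ab'
  2: (10,8) 1 'a'
  3: (8,2) 2 'ac'
  4: (2,1) 0 ''
  5: (1,4) 1 'b'
  6: (4,11) 1 'b'
  7: (11,5) 2 'bc'
  8: (5,12) 0 ''
  9: (12,9) 1 'c'
  10: (9,7) 2 'ca'
  11: (7,3) 1 'c'
  12: (3,6) 1 'c'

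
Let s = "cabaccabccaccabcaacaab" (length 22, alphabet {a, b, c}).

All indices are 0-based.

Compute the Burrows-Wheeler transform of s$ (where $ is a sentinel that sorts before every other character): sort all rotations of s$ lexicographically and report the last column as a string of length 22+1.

rank  rotation                 last
    0  $cabaccabccaccabcaacaab  b
    1  aab$cabaccabccaccabcaac  c
    2  aacaab$cabaccabccaccabc  c
    3  ab$cabaccabccaccabcaaca  a
    4  abaccabccaccabcaacaab$c  c
    5  abcaacaab$cabaccabccacc  c
    6  abccaccabcaacaab$cabacc  c
    7  acaab$cabaccabccaccabca  a
    8  accabcaacaab$cabaccabcc  c
    9  accabccaccabcaacaab$cab  b
   10  b$cabaccabccaccabcaacaa  a
   11  baccabccaccabcaacaab$ca  a
   12  bcaacaab$cabaccabccacca  a
   13  bccaccabcaacaab$cabacca  a
   14  caab$cabaccabccaccabcaa  a
   15  caacaab$cabaccabccaccab  b
   16  cabaccabccaccabcaacaab$  $
   17  cabcaacaab$cabaccabccac  c
   18  cabccaccabcaacaab$cabac  c
   19  caccabcaacaab$cabaccabc  c
   20  ccabcaacaab$cabaccabcca  a
   21  ccabccaccabcaacaab$caba  a
   22  ccaccabcaacaab$cabaccab  b

bccacccacbaaaaab$cccaab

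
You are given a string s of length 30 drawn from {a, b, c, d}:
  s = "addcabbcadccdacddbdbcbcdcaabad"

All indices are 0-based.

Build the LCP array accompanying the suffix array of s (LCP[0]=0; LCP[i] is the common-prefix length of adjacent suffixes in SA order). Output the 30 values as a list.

[0, 1, 2, 1, 1, 2, 2, 0, 1, 1, 2, 2, 1, 0, 2, 2, 1, 1, 1, 2, 2, 0, 1, 1, 2, 1, 3, 2, 1, 2]

rank | idx | suffix
   0 |  25 | aabad
   1 |  26 | abad
   2 |   4 | abbcadccdacddbdbcbcdcaabad
   3 |  13 | acddbdbcbcdcaabad
   4 |  28 | ad
   5 |   8 | adccdacddbdbcbcdcaabad
   6 |   0 | addcabbcadccdacddbdbcbcdcaabad
   7 |  27 | bad
   8 |   5 | bbcadccdacddbdbcbcdcaabad
   9 |   6 | bcadccdacddbdbcbcdcaabad
  10 |  19 | bcbcdcaabad
  11 |  21 | bcdcaabad
  12 |  17 | bdbcbcdcaabad
  13 |  24 | caabad
  14 |   3 | cabbcadccdacddbdbcbcdcaabad
  15 |   7 | cadccdacddbdbcbcdcaabad
  16 |  20 | cbcdcaabad
  17 |  10 | ccdacddbdbcbcdcaabad
  18 |  11 | cdacddbdbcbcdcaabad
  19 |  22 | cdcaabad
  20 |  14 | cddbdbcbcdcaabad
  21 |  29 | d
  22 |  12 | dacddbdbcbcdcaabad
  23 |  18 | dbcbcdcaabad
  24 |  16 | dbdbcbcdcaabad
  25 |  23 | dcaabad
  26 |   2 | dcabbcadccdacddbdbcbcdcaabad
  27 |   9 | dccdacddbdbcbcdcaabad
  28 |  15 | ddbdbcbcdcaabad
  29 |   1 | ddcabbcadccdacddbdbcbcdcaabad

SA = [25, 26, 4, 13, 28, 8, 0, 27, 5, 6, 19, 21, 17, 24, 3, 7, 20, 10, 11, 22, 14, 29, 12, 18, 16, 23, 2, 9, 15, 1]
i: (SA[i-1],SA[i]) lcp shared
  1: (25,26) 1 'a'
  2: (26,4) 2 'ab'
  3: (4,13) 1 'a'
  4: (13,28) 1 'a'
  5: (28,8) 2 'ad'
  6: (8,0) 2 'ad'
  7: (0,27) 0 ''
  8: (27,5) 1 'b'
  9: (5,6) 1 'b'
  10: (6,19) 2 'bc'
  11: (19,21) 2 'bc'
  12: (21,17) 1 'b'
  13: (17,24) 0 ''
  14: (24,3) 2 'ca'
  15: (3,7) 2 'ca'
  16: (7,20) 1 'c'
  17: (20,10) 1 'c'
  18: (10,11) 1 'c'
  19: (11,22) 2 'cd'
  20: (22,14) 2 'cd'
  21: (14,29) 0 ''
  22: (29,12) 1 'd'
  23: (12,18) 1 'd'
  24: (18,16) 2 'db'
  25: (16,23) 1 'd'
  26: (23,2) 3 'dca'
  27: (2,9) 2 'dc'
  28: (9,15) 1 'd'
  29: (15,1) 2 'dd'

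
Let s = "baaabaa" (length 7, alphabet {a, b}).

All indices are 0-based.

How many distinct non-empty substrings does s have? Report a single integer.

sorted suffixes:
  #0 SA[0]=6  'a'
  #1 SA[1]=5  'aa'
  #2 SA[2]=1  'aaabaa'
  #3 SA[3]=2  'aabaa'
  #4 SA[4]=3  'abaa'
  #5 SA[5]=4  'baa'
  #6 SA[6]=0  'baaabaa'

SA = [6, 5, 1, 2, 3, 4, 0]
rank  pair      lcp
   1  s[6:],s[5:]  1  'a'
   2  s[5:],s[1:]  2  'aa'
   3  s[1:],s[2:]  2  'aa'
   4  s[2:],s[3:]  1  'a'
   5  s[3:],s[4:]  0  ''
   6  s[4:],s[0:]  3  'baa'

n(n+1)/2 = 7·8/2 = 28
Σ LCP = 0 + 1 + 2 + 2 + 1 + 0 + 3 = 9
distinct = 28 − 9 = 19

19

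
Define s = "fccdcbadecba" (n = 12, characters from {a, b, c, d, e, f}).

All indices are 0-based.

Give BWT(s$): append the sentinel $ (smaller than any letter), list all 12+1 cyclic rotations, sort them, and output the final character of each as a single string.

rank  rotation       last
    0  $fccdcbadecba  a
    1  a$fccdcbadecb  b
    2  adecba$fccdcb  b
    3  ba$fccdcbadec  c
    4  badecba$fccdc  c
    5  cba$fccdcbade  e
    6  cbadecba$fccd  d
    7  ccdcbadecba$f  f
    8  cdcbadecba$fc  c
    9  dcbadecba$fcc  c
   10  decba$fccdcba  a
   11  ecba$fccdcbad  d
   12  fccdcbadecba$  $

abbccedfccad$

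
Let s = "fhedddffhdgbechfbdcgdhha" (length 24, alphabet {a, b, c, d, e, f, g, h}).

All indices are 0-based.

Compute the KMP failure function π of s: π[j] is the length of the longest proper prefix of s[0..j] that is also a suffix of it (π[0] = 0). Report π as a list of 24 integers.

[0, 0, 0, 0, 0, 0, 1, 1, 2, 0, 0, 0, 0, 0, 0, 1, 0, 0, 0, 0, 0, 0, 0, 0]

π[0] = 0
j=1 s[j]='h': π[1]=0 (border '')
j=2 s[j]='e': π[2]=0 (border '')
j=3 s[j]='d': π[3]=0 (border '')
j=4 s[j]='d': π[4]=0 (border '')
j=5 s[j]='d': π[5]=0 (border '')
j=6 s[j]='f': π[6]=1 (border 'f')
j=7 s[j]='f': k: 1→0; π[7]=1 (border 'f')
j=8 s[j]='h': π[8]=2 (border 'fh')
j=9 s[j]='d': k: 2→0; π[9]=0 (border '')
j=10 s[j]='g': π[10]=0 (border '')
j=11 s[j]='b': π[11]=0 (border '')
j=12 s[j]='e': π[12]=0 (border '')
j=13 s[j]='c': π[13]=0 (border '')
j=14 s[j]='h': π[14]=0 (border '')
j=15 s[j]='f': π[15]=1 (border 'f')
j=16 s[j]='b': k: 1→0; π[16]=0 (border '')
j=17 s[j]='d': π[17]=0 (border '')
j=18 s[j]='c': π[18]=0 (border '')
j=19 s[j]='g': π[19]=0 (border '')
j=20 s[j]='d': π[20]=0 (border '')
j=21 s[j]='h': π[21]=0 (border '')
j=22 s[j]='h': π[22]=0 (border '')
j=23 s[j]='a': π[23]=0 (border '')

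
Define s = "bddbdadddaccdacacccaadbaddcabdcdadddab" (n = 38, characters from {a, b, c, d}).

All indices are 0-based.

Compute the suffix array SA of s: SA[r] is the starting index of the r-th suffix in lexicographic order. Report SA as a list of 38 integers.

sorted suffixes:
  #0 SA[0]=19  'aadbaddcabdcdadddab'
  #1 SA[1]=36  'ab'
  #2 SA[2]=27  'abdcdadddab'
  #3 SA[3]=13  'acacccaadbaddcabdcdadddab'
  #4 SA[4]=15  'acccaadbaddcabdcdadddab'
  #5 SA[5]=9  'accdacacccaadbaddcabdcdadddab'
  #6 SA[6]=20  'adbaddcabdcdadddab'
  #7 SA[7]=23  'addcabdcdadddab'
  #8 SA[8]=32  'adddab'
  #9 SA[9]=5  'adddaccdacacccaadbaddcabdcdadddab'
  #10 SA[10]=37  'b'
  #11 SA[11]=22  'baddcabdcdadddab'
  #12 SA[12]=3  'bdadddaccdacacccaadbaddcabdcdadddab'
  #13 SA[13]=28  'bdcdadddab'
  #14 SA[14]=0  'bddbdadddaccdacacccaadbaddcabdcdadddab'
  #15 SA[15]=18  'caadbaddcabdcdadddab'
  #16 SA[16]=26  'cabdcdadddab'
  #17 SA[17]=14  'cacccaadbaddcabdcdadddab'
  #18 SA[18]=17  'ccaadbaddcabdcdadddab'
  #19 SA[19]=16  'cccaadbaddcabdcdadddab'
  #20 SA[20]=10  'ccdacacccaadbaddcabdcdadddab'
  #21 SA[21]=11  'cdacacccaadbaddcabdcdadddab'
  #22 SA[22]=30  'cdadddab'
  #23 SA[23]=35  'dab'
  #24 SA[24]=12  'dacacccaadbaddcabdcdadddab'
  #25 SA[25]=8  'daccdacacccaadbaddcabdcdadddab'
  #26 SA[26]=31  'dadddab'
  #27 SA[27]=4  'dadddaccdacacccaadbaddcabdcdadddab'
  #28 SA[28]=21  'dbaddcabdcdadddab'
  #29 SA[29]=2  'dbdadddaccdacacccaadbaddcabdcdadddab'
  #30 SA[30]=25  'dcabdcdadddab'
  #31 SA[31]=29  'dcdadddab'
  #32 SA[32]=34  'ddab'
  #33 SA[33]=7  'ddaccdacacccaadbaddcabdcdadddab'
  #34 SA[34]=1  'ddbdadddaccdacacccaadbaddcabdcdadddab'
  #35 SA[35]=24  'ddcabdcdadddab'
  #36 SA[36]=33  'dddab'
  #37 SA[37]=6  'dddaccdacacccaadbaddcabdcdadddab'

[19, 36, 27, 13, 15, 9, 20, 23, 32, 5, 37, 22, 3, 28, 0, 18, 26, 14, 17, 16, 10, 11, 30, 35, 12, 8, 31, 4, 21, 2, 25, 29, 34, 7, 1, 24, 33, 6]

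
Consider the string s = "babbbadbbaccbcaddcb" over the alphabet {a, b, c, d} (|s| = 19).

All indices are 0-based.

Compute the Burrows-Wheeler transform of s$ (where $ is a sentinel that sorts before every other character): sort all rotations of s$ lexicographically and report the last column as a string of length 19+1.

rank  rotation              last
    0  $babbbadbbaccbcaddcb  b
    1  abbbadbbaccbcaddcb$b  b
    2  accbcaddcb$babbbadbb  b
    3  adbbaccbcaddcb$babbb  b
    4  addcb$babbbadbbaccbc  c
    5  b$babbbadbbaccbcaddc  c
    6  babbbadbbaccbcaddcb$  $
    7  baccbcaddcb$babbbadb  b
    8  badbbaccbcaddcb$babb  b
    9  bbaccbcaddcb$babbbad  d
   10  bbadbbaccbcaddcb$bab  b
   11  bbbadbbaccbcaddcb$ba  a
   12  bcaddcb$babbbadbbacc  c
   13  caddcb$babbbadbbaccb  b
   14  cb$babbbadbbaccbcadd  d
   15  cbcaddcb$babbbadbbac  c
   16  ccbcaddcb$babbbadbba  a
   17  dbbaccbcaddcb$babbba  a
   18  dcb$babbbadbbaccbcad  d
   19  ddcb$babbbadbbaccbca  a

bbbbcc$bbdbacbdcaada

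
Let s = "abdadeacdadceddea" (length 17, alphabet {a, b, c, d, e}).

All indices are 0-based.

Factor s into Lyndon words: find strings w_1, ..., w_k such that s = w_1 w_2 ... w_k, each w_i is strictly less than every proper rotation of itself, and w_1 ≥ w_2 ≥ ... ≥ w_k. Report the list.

emit factor 1: 'abdadeacdadcedde' (i=0, period=16)
emit factor 2: 'a' (i=16, period=1)

["abdadeacdadcedde", "a"]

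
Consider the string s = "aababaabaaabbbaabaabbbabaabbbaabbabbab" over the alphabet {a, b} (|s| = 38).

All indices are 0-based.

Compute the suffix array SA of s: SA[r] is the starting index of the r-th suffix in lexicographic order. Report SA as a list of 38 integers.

rank | idx | suffix
   0 |   8 | aaabbbaabaabbbabaabbbaabbabbab
   1 |   5 | aabaaabbbaabaabbbabaabbbaabbabbab
   2 |  14 | aabaabbbabaabbbaabbabbab
   3 |   0 | aababaabaaabbbaabaabbbabaabbbaabbabbab
   4 |  29 | aabbabbab
   5 |   9 | aabbbaabaabbbabaabbbaabbabbab
   6 |  24 | aabbbaabbabbab
   7 |  17 | aabbbabaabbbaabbabbab
   8 |  36 | ab
   9 |   6 | abaaabbbaabaabbbabaabbbaabbabbab
  10 |   3 | abaabaaabbbaabaabbbabaabbbaabbabbab
  11 |  22 | abaabbbaabbabbab
  12 |  15 | abaabbbabaabbbaabbabbab
  13 |   1 | ababaabaaabbbaabaabbbabaabbbaabbabbab
  14 |  33 | abbab
  15 |  30 | abbabbab
  16 |  10 | abbbaabaabbbabaabbbaabbabbab
  17 |  25 | abbbaabbabbab
  18 |  18 | abbbabaabbbaabbabbab
  19 |  37 | b
  20 |   7 | baaabbbaabaabbbabaabbbaabbabbab
  21 |   4 | baabaaabbbaabaabbbabaabbbaabbabbab
  22 |  13 | baabaabbbabaabbbaabbabbab
  23 |  28 | baabbabbab
  24 |  23 | baabbbaabbabbab
  25 |  16 | baabbbabaabbbaabbabbab
  26 |  35 | bab
  27 |   2 | babaabaaabbbaabaabbbabaabbbaabbabbab
  28 |  21 | babaabbbaabbabbab
  29 |  32 | babbab
  30 |  12 | bbaabaabbbabaabbbaabbabbab
  31 |  27 | bbaabbabbab
  32 |  34 | bbab
  33 |  20 | bbabaabbbaabbabbab
  34 |  31 | bbabbab
  35 |  11 | bbbaabaabbbabaabbbaabbabbab
  36 |  26 | bbbaabbabbab
  37 |  19 | bbbabaabbbaabbabbab

[8, 5, 14, 0, 29, 9, 24, 17, 36, 6, 3, 22, 15, 1, 33, 30, 10, 25, 18, 37, 7, 4, 13, 28, 23, 16, 35, 2, 21, 32, 12, 27, 34, 20, 31, 11, 26, 19]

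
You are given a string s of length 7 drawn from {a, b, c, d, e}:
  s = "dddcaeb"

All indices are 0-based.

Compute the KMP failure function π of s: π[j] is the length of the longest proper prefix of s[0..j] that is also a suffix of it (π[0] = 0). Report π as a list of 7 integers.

[0, 1, 2, 0, 0, 0, 0]

π[0] = 0
j=1 s[j]='d': π[1]=1 (border 'd')
j=2 s[j]='d': π[2]=2 (border 'dd')
j=3 s[j]='c': k: 2→1→0; π[3]=0 (border '')
j=4 s[j]='a': π[4]=0 (border '')
j=5 s[j]='e': π[5]=0 (border '')
j=6 s[j]='b': π[6]=0 (border '')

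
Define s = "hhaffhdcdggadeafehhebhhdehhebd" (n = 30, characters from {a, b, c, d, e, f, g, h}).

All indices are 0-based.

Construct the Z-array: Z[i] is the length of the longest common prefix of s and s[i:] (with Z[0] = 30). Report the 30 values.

Z[0]=30
i=1: i≥r, start 0; Z[1]=1 scan→box=[1,2)
i=2: i≥r, start 0; Z[2]=0
i=3: i≥r, start 0; Z[3]=0
i=4: i≥r, start 0; Z[4]=0
i=5: i≥r, start 0; Z[5]=1 scan→box=[5,6)
i=6: i≥r, start 0; Z[6]=0
i=7: i≥r, start 0; Z[7]=0
i=8: i≥r, start 0; Z[8]=0
i=9: i≥r, start 0; Z[9]=0
i=10: i≥r, start 0; Z[10]=0
i=11: i≥r, start 0; Z[11]=0
i=12: i≥r, start 0; Z[12]=0
i=13: i≥r, start 0; Z[13]=0
i=14: i≥r, start 0; Z[14]=0
i=15: i≥r, start 0; Z[15]=0
i=16: i≥r, start 0; Z[16]=0
i=17: i≥r, start 0; Z[17]=2 scan→box=[17,19)
i=18: min(r-i=1, Z[1]=1)=1; Z[18]=1
i=19: i≥r, start 0; Z[19]=0
i=20: i≥r, start 0; Z[20]=0
i=21: i≥r, start 0; Z[21]=2 scan→box=[21,23)
i=22: min(r-i=1, Z[1]=1)=1; Z[22]=1
i=23: i≥r, start 0; Z[23]=0
i=24: i≥r, start 0; Z[24]=0
i=25: i≥r, start 0; Z[25]=2 scan→box=[25,27)
i=26: min(r-i=1, Z[1]=1)=1; Z[26]=1
i=27: i≥r, start 0; Z[27]=0
i=28: i≥r, start 0; Z[28]=0
i=29: i≥r, start 0; Z[29]=0

[30, 1, 0, 0, 0, 1, 0, 0, 0, 0, 0, 0, 0, 0, 0, 0, 0, 2, 1, 0, 0, 2, 1, 0, 0, 2, 1, 0, 0, 0]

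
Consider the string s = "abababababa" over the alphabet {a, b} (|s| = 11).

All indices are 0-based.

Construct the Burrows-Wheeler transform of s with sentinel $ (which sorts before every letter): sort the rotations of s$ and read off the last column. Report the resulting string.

abbbbb$aaaaa

rank  rotation      last
    0  $abababababa  a
    1  a$ababababab  b
    2  aba$abababab  b
    3  ababa$ababab  b
    4  abababa$abab  b
    5  ababababa$ab  b
    6  abababababa$  $
    7  ba$ababababa  a
    8  baba$abababa  a
    9  bababa$ababa  a
   10  babababa$aba  a
   11  bababababa$a  a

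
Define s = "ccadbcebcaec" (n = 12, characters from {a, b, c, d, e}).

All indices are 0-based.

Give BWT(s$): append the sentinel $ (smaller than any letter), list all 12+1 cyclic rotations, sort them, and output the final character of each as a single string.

rank  rotation       last
    0  $ccadbcebcaec  c
    1  adbcebcaec$cc  c
    2  aec$ccadbcebc  c
    3  bcaec$ccadbce  e
    4  bcebcaec$ccad  d
    5  c$ccadbcebcae  e
    6  cadbcebcaec$c  c
    7  caec$ccadbceb  b
    8  ccadbcebcaec$  $
    9  cebcaec$ccadb  b
   10  dbcebcaec$cca  a
   11  ebcaec$ccadbc  c
   12  ec$ccadbcebca  a

cccedecb$baca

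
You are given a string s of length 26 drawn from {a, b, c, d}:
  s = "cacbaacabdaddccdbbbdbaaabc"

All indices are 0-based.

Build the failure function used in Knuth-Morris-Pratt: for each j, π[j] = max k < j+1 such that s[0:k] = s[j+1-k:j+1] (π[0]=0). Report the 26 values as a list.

π[0] = 0
j=1 s[j]='a': π[1]=0 (border '')
j=2 s[j]='c': π[2]=1 (border 'c')
j=3 s[j]='b': k: 1→0; π[3]=0 (border '')
j=4 s[j]='a': π[4]=0 (border '')
j=5 s[j]='a': π[5]=0 (border '')
j=6 s[j]='c': π[6]=1 (border 'c')
j=7 s[j]='a': π[7]=2 (border 'ca')
j=8 s[j]='b': k: 2→0; π[8]=0 (border '')
j=9 s[j]='d': π[9]=0 (border '')
j=10 s[j]='a': π[10]=0 (border '')
j=11 s[j]='d': π[11]=0 (border '')
j=12 s[j]='d': π[12]=0 (border '')
j=13 s[j]='c': π[13]=1 (border 'c')
j=14 s[j]='c': k: 1→0; π[14]=1 (border 'c')
j=15 s[j]='d': k: 1→0; π[15]=0 (border '')
j=16 s[j]='b': π[16]=0 (border '')
j=17 s[j]='b': π[17]=0 (border '')
j=18 s[j]='b': π[18]=0 (border '')
j=19 s[j]='d': π[19]=0 (border '')
j=20 s[j]='b': π[20]=0 (border '')
j=21 s[j]='a': π[21]=0 (border '')
j=22 s[j]='a': π[22]=0 (border '')
j=23 s[j]='a': π[23]=0 (border '')
j=24 s[j]='b': π[24]=0 (border '')
j=25 s[j]='c': π[25]=1 (border 'c')

[0, 0, 1, 0, 0, 0, 1, 2, 0, 0, 0, 0, 0, 1, 1, 0, 0, 0, 0, 0, 0, 0, 0, 0, 0, 1]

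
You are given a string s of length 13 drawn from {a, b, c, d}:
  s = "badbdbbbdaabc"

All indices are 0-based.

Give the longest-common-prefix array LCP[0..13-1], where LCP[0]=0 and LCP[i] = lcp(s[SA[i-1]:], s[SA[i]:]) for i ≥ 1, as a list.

[0, 1, 1, 0, 1, 2, 1, 1, 2, 0, 0, 1, 2]

sorted suffixes:
  #0 SA[0]=9  'aabc'
  #1 SA[1]=10  'abc'
  #2 SA[2]=1  'adbdbbbdaabc'
  #3 SA[3]=0  'badbdbbbdaabc'
  #4 SA[4]=5  'bbbdaabc'
  #5 SA[5]=6  'bbdaabc'
  #6 SA[6]=11  'bc'
  #7 SA[7]=7  'bdaabc'
  #8 SA[8]=3  'bdbbbdaabc'
  #9 SA[9]=12  'c'
  #10 SA[10]=8  'daabc'
  #11 SA[11]=4  'dbbbdaabc'
  #12 SA[12]=2  'dbdbbbdaabc'

SA = [9, 10, 1, 0, 5, 6, 11, 7, 3, 12, 8, 4, 2]
i: (SA[i-1],SA[i]) lcp shared
  1: (9,10) 1 'a'
  2: (10,1) 1 'a'
  3: (1,0) 0 ''
  4: (0,5) 1 'b'
  5: (5,6) 2 'bb'
  6: (6,11) 1 'b'
  7: (11,7) 1 'b'
  8: (7,3) 2 'bd'
  9: (3,12) 0 ''
  10: (12,8) 0 ''
  11: (8,4) 1 'd'
  12: (4,2) 2 'db'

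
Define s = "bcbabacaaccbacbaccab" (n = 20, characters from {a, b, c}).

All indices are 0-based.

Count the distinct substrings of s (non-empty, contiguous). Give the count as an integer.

rank→(start, suffix):
  0 → (7, 'aaccbacbaccab')
  1 → (18, 'ab')
  2 → (3, 'abacaaccbacbaccab')
  3 → (5, 'acaaccbacbaccab')
  4 → (12, 'acbaccab')
  5 → (15, 'accab')
  6 → (8, 'accbacbaccab')
  7 → (19, 'b')
  8 → (2, 'babacaaccbacbaccab')
  9 → (4, 'bacaaccbacbaccab')
  10 → (11, 'bacbaccab')
  11 → (14, 'baccab')
  12 → (0, 'bcbabacaaccbacbaccab')
  13 → (6, 'caaccbacbaccab')
  14 → (17, 'cab')
  15 → (1, 'cbabacaaccbacbaccab')
  16 → (10, 'cbacbaccab')
  17 → (13, 'cbaccab')
  18 → (16, 'ccab')
  19 → (9, 'ccbacbaccab')

SA = [7, 18, 3, 5, 12, 15, 8, 19, 2, 4, 11, 14, 0, 6, 17, 1, 10, 13, 16, 9]
rank  pair      lcp
   1  s[7:],s[18:]  1  'a'
   2  s[18:],s[3:]  2  'ab'
   3  s[3:],s[5:]  1  'a'
   4  s[5:],s[12:]  2  'ac'
   5  s[12:],s[15:]  2  'ac'
   6  s[15:],s[8:]  3  'acc'
   7  s[8:],s[19:]  0  ''
   8  s[19:],s[2:]  1  'b'
   9  s[2:],s[4:]  2  'ba'
  10  s[4:],s[11:]  3  'bac'
  11  s[11:],s[14:]  3  'bac'
  12  s[14:],s[0:]  1  'b'
  13  s[0:],s[6:]  0  ''
  14  s[6:],s[17:]  2  'ca'
  15  s[17:],s[1:]  1  'c'
  16  s[1:],s[10:]  3  'cba'
  17  s[10:],s[13:]  4  'cbac'
  18  s[13:],s[16:]  1  'c'
  19  s[16:],s[9:]  2  'cc'

n(n+1)/2 = 20·21/2 = 210
Σ LCP = 0 + 1 + 2 + 1 + 2 + 2 + 3 + 0 + 1 + 2 + 3 + 3 + 1 + 0 + 2 + 1 + 3 + 4 + 1 + 2 = 34
distinct = 210 − 34 = 176

176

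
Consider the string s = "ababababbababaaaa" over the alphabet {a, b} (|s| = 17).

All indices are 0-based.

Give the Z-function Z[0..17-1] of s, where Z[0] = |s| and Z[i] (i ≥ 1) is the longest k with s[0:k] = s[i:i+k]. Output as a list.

Z[0]=17
i=1: outside box; Z[1]=0
i=2: outside box; Z[2]=6 scan→box=[2,8)
i=3: min(r-i=5, Z[1]=0)=0; Z[3]=0
i=4: min(r-i=4, Z[2]=6)=4; Z[4]=4
i=5: min(r-i=3, Z[3]=0)=0; Z[5]=0
i=6: min(r-i=2, Z[4]=4)=2; Z[6]=2
i=7: min(r-i=1, Z[5]=0)=0; Z[7]=0
i=8: outside box; Z[8]=0
i=9: outside box; Z[9]=5 scan→box=[9,14)
i=10: min(r-i=4, Z[1]=0)=0; Z[10]=0
i=11: min(r-i=3, Z[2]=6)=3; Z[11]=3
i=12: min(r-i=2, Z[3]=0)=0; Z[12]=0
i=13: min(r-i=1, Z[4]=4)=1; Z[13]=1
i=14: outside box; Z[14]=1 scan→box=[14,15)
i=15: outside box; Z[15]=1 scan→box=[15,16)
i=16: outside box; Z[16]=1 scan→box=[16,17)

[17, 0, 6, 0, 4, 0, 2, 0, 0, 5, 0, 3, 0, 1, 1, 1, 1]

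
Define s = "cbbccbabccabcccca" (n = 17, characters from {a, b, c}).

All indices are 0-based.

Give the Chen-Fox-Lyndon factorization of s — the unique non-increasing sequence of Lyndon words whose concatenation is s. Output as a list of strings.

["c", "bbcc", "b", "abccabcccc", "a"]

emit factor 1: 'c' (i=0, period=1)
emit factor 2: 'bbcc' (i=1, period=4)
emit factor 3: 'b' (i=5, period=1)
emit factor 4: 'abccabcccc' (i=6, period=10)
emit factor 5: 'a' (i=16, period=1)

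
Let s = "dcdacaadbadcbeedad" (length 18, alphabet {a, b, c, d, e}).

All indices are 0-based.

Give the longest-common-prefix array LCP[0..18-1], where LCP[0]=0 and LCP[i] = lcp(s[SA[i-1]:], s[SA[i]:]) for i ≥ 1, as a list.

[0, 1, 1, 2, 2, 0, 1, 0, 1, 1, 0, 1, 2, 1, 1, 2, 0, 1]

rank | idx | suffix
   0 |   5 | aadbadcbeedad
   1 |   3 | acaadbadcbeedad
   2 |  16 | ad
   3 |   6 | adbadcbeedad
   4 |   9 | adcbeedad
   5 |   8 | badcbeedad
   6 |  12 | beedad
   7 |   4 | caadbadcbeedad
   8 |  11 | cbeedad
   9 |   1 | cdacaadbadcbeedad
  10 |  17 | d
  11 |   2 | dacaadbadcbeedad
  12 |  15 | dad
  13 |   7 | dbadcbeedad
  14 |  10 | dcbeedad
  15 |   0 | dcdacaadbadcbeedad
  16 |  14 | edad
  17 |  13 | eedad

SA = [5, 3, 16, 6, 9, 8, 12, 4, 11, 1, 17, 2, 15, 7, 10, 0, 14, 13]
[i] adj suffixes → lcp
  [1] 5/3 → 1 ('a')
  [2] 3/16 → 1 ('a')
  [3] 16/6 → 2 ('ad')
  [4] 6/9 → 2 ('ad')
  [5] 9/8 → 0 ('')
  [6] 8/12 → 1 ('b')
  [7] 12/4 → 0 ('')
  [8] 4/11 → 1 ('c')
  [9] 11/1 → 1 ('c')
  [10] 1/17 → 0 ('')
  [11] 17/2 → 1 ('d')
  [12] 2/15 → 2 ('da')
  [13] 15/7 → 1 ('d')
  [14] 7/10 → 1 ('d')
  [15] 10/0 → 2 ('dc')
  [16] 0/14 → 0 ('')
  [17] 14/13 → 1 ('e')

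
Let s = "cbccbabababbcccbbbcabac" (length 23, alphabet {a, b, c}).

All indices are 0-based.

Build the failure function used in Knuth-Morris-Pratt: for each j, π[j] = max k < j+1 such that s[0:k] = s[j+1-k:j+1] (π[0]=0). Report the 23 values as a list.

[0, 0, 1, 1, 2, 0, 0, 0, 0, 0, 0, 0, 1, 1, 1, 2, 0, 0, 1, 0, 0, 0, 1]

π[0] = 0
j=1 s[j]='b': π[1]=0 (border '')
j=2 s[j]='c': π[2]=1 (border 'c')
j=3 s[j]='c': k: 1→0; π[3]=1 (border 'c')
j=4 s[j]='b': π[4]=2 (border 'cb')
j=5 s[j]='a': k: 2→0; π[5]=0 (border '')
j=6 s[j]='b': π[6]=0 (border '')
j=7 s[j]='a': π[7]=0 (border '')
j=8 s[j]='b': π[8]=0 (border '')
j=9 s[j]='a': π[9]=0 (border '')
j=10 s[j]='b': π[10]=0 (border '')
j=11 s[j]='b': π[11]=0 (border '')
j=12 s[j]='c': π[12]=1 (border 'c')
j=13 s[j]='c': k: 1→0; π[13]=1 (border 'c')
j=14 s[j]='c': k: 1→0; π[14]=1 (border 'c')
j=15 s[j]='b': π[15]=2 (border 'cb')
j=16 s[j]='b': k: 2→0; π[16]=0 (border '')
j=17 s[j]='b': π[17]=0 (border '')
j=18 s[j]='c': π[18]=1 (border 'c')
j=19 s[j]='a': k: 1→0; π[19]=0 (border '')
j=20 s[j]='b': π[20]=0 (border '')
j=21 s[j]='a': π[21]=0 (border '')
j=22 s[j]='c': π[22]=1 (border 'c')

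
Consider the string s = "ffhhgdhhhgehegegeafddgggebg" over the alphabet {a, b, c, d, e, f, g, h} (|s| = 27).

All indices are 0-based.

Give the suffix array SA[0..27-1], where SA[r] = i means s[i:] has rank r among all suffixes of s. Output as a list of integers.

sorted suffixes:
  #0 SA[0]=17  'afddgggebg'
  #1 SA[1]=25  'bg'
  #2 SA[2]=19  'ddgggebg'
  #3 SA[3]=20  'dgggebg'
  #4 SA[4]=5  'dhhhgehegegeafddgggebg'
  #5 SA[5]=16  'eafddgggebg'
  #6 SA[6]=24  'ebg'
  #7 SA[7]=14  'egeafddgggebg'
  #8 SA[8]=12  'egegeafddgggebg'
  #9 SA[9]=10  'ehegegeafddgggebg'
  #10 SA[10]=18  'fddgggebg'
  #11 SA[11]=0  'ffhhgdhhhgehegegeafddgggebg'
  #12 SA[12]=1  'fhhgdhhhgehegegeafddgggebg'
  #13 SA[13]=26  'g'
  #14 SA[14]=4  'gdhhhgehegegeafddgggebg'
  #15 SA[15]=15  'geafddgggebg'
  #16 SA[16]=23  'gebg'
  #17 SA[17]=13  'gegeafddgggebg'
  #18 SA[18]=9  'gehegegeafddgggebg'
  #19 SA[19]=22  'ggebg'
  #20 SA[20]=21  'gggebg'
  #21 SA[21]=11  'hegegeafddgggebg'
  #22 SA[22]=3  'hgdhhhgehegegeafddgggebg'
  #23 SA[23]=8  'hgehegegeafddgggebg'
  #24 SA[24]=2  'hhgdhhhgehegegeafddgggebg'
  #25 SA[25]=7  'hhgehegegeafddgggebg'
  #26 SA[26]=6  'hhhgehegegeafddgggebg'

[17, 25, 19, 20, 5, 16, 24, 14, 12, 10, 18, 0, 1, 26, 4, 15, 23, 13, 9, 22, 21, 11, 3, 8, 2, 7, 6]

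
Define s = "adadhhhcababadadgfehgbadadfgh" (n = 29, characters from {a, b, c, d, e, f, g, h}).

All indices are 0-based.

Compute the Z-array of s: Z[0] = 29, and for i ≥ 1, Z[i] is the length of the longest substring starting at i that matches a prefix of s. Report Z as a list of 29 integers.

Z[0]=29
i=1: fresh scan; Z[1]=0
i=2: fresh scan; Z[2]=2 extend→box=[2,4)
i=3: min(r-i=1, Z[1]=0)=0; Z[3]=0
i=4: fresh scan; Z[4]=0
i=5: fresh scan; Z[5]=0
i=6: fresh scan; Z[6]=0
i=7: fresh scan; Z[7]=0
i=8: fresh scan; Z[8]=1 extend→box=[8,9)
i=9: fresh scan; Z[9]=0
i=10: fresh scan; Z[10]=1 extend→box=[10,11)
i=11: fresh scan; Z[11]=0
i=12: fresh scan; Z[12]=4 extend→box=[12,16)
i=13: min(r-i=3, Z[1]=0)=0; Z[13]=0
i=14: min(r-i=2, Z[2]=2)=2; Z[14]=2
i=15: min(r-i=1, Z[3]=0)=0; Z[15]=0
i=16: fresh scan; Z[16]=0
i=17: fresh scan; Z[17]=0
i=18: fresh scan; Z[18]=0
i=19: fresh scan; Z[19]=0
i=20: fresh scan; Z[20]=0
i=21: fresh scan; Z[21]=0
i=22: fresh scan; Z[22]=4 extend→box=[22,26)
i=23: min(r-i=3, Z[1]=0)=0; Z[23]=0
i=24: min(r-i=2, Z[2]=2)=2; Z[24]=2
i=25: min(r-i=1, Z[3]=0)=0; Z[25]=0
i=26: fresh scan; Z[26]=0
i=27: fresh scan; Z[27]=0
i=28: fresh scan; Z[28]=0

[29, 0, 2, 0, 0, 0, 0, 0, 1, 0, 1, 0, 4, 0, 2, 0, 0, 0, 0, 0, 0, 0, 4, 0, 2, 0, 0, 0, 0]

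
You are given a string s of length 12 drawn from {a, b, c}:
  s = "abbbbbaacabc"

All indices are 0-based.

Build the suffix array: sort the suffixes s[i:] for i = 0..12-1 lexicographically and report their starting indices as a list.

[6, 0, 9, 7, 5, 4, 3, 2, 1, 10, 11, 8]

rank | idx | suffix
   0 |   6 | aacabc
   1 |   0 | abbbbbaacabc
   2 |   9 | abc
   3 |   7 | acabc
   4 |   5 | baacabc
   5 |   4 | bbaacabc
   6 |   3 | bbbaacabc
   7 |   2 | bbbbaacabc
   8 |   1 | bbbbbaacabc
   9 |  10 | bc
  10 |  11 | c
  11 |   8 | cabc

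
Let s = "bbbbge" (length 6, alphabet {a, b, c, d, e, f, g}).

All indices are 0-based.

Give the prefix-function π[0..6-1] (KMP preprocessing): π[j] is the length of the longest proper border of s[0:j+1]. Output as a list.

π[0] = 0
j=1 s[j]='b': π[1]=1 (border 'b')
j=2 s[j]='b': π[2]=2 (border 'bb')
j=3 s[j]='b': π[3]=3 (border 'bbb')
j=4 s[j]='g': k: 3→2→1→0; π[4]=0 (border '')
j=5 s[j]='e': π[5]=0 (border '')

[0, 1, 2, 3, 0, 0]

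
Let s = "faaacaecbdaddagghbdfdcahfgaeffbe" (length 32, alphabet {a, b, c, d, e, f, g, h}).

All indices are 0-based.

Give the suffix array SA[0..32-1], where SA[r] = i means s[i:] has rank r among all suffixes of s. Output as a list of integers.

[1, 2, 3, 10, 5, 26, 13, 22, 8, 17, 30, 4, 21, 7, 9, 12, 20, 11, 18, 31, 6, 27, 0, 29, 19, 28, 24, 25, 14, 15, 16, 23]

rank | idx | suffix
   0 |   1 | aaacaecbdaddagghbdfdcahfgaeffbe
   1 |   2 | aacaecbdaddagghbdfdcahfgaeffbe
   2 |   3 | acaecbdaddagghbdfdcahfgaeffbe
   3 |  10 | addagghbdfdcahfgaeffbe
   4 |   5 | aecbdaddagghbdfdcahfgaeffbe
   5 |  26 | aeffbe
   6 |  13 | agghbdfdcahfgaeffbe
   7 |  22 | ahfgaeffbe
   8 |   8 | bdaddagghbdfdcahfgaeffbe
   9 |  17 | bdfdcahfgaeffbe
  10 |  30 | be
  11 |   4 | caecbdaddagghbdfdcahfgaeffbe
  12 |  21 | cahfgaeffbe
  13 |   7 | cbdaddagghbdfdcahfgaeffbe
  14 |   9 | daddagghbdfdcahfgaeffbe
  15 |  12 | dagghbdfdcahfgaeffbe
  16 |  20 | dcahfgaeffbe
  17 |  11 | ddagghbdfdcahfgaeffbe
  18 |  18 | dfdcahfgaeffbe
  19 |  31 | e
  20 |   6 | ecbdaddagghbdfdcahfgaeffbe
  21 |  27 | effbe
  22 |   0 | faaacaecbdaddagghbdfdcahfgaeffbe
  23 |  29 | fbe
  24 |  19 | fdcahfgaeffbe
  25 |  28 | ffbe
  26 |  24 | fgaeffbe
  27 |  25 | gaeffbe
  28 |  14 | gghbdfdcahfgaeffbe
  29 |  15 | ghbdfdcahfgaeffbe
  30 |  16 | hbdfdcahfgaeffbe
  31 |  23 | hfgaeffbe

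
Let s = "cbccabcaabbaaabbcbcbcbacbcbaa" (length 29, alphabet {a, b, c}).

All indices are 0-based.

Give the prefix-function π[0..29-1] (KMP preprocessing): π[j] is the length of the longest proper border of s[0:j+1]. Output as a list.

π[0] = 0
j=1 s[j]='b': π[1]=0 (border '')
j=2 s[j]='c': π[2]=1 (border 'c')
j=3 s[j]='c': k: 1→0; π[3]=1 (border 'c')
j=4 s[j]='a': k: 1→0; π[4]=0 (border '')
j=5 s[j]='b': π[5]=0 (border '')
j=6 s[j]='c': π[6]=1 (border 'c')
j=7 s[j]='a': k: 1→0; π[7]=0 (border '')
j=8 s[j]='a': π[8]=0 (border '')
j=9 s[j]='b': π[9]=0 (border '')
j=10 s[j]='b': π[10]=0 (border '')
j=11 s[j]='a': π[11]=0 (border '')
j=12 s[j]='a': π[12]=0 (border '')
j=13 s[j]='a': π[13]=0 (border '')
j=14 s[j]='b': π[14]=0 (border '')
j=15 s[j]='b': π[15]=0 (border '')
j=16 s[j]='c': π[16]=1 (border 'c')
j=17 s[j]='b': π[17]=2 (border 'cb')
j=18 s[j]='c': π[18]=3 (border 'cbc')
j=19 s[j]='b': k: 3→1; π[19]=2 (border 'cb')
j=20 s[j]='c': π[20]=3 (border 'cbc')
j=21 s[j]='b': k: 3→1; π[21]=2 (border 'cb')
j=22 s[j]='a': k: 2→0; π[22]=0 (border '')
j=23 s[j]='c': π[23]=1 (border 'c')
j=24 s[j]='b': π[24]=2 (border 'cb')
j=25 s[j]='c': π[25]=3 (border 'cbc')
j=26 s[j]='b': k: 3→1; π[26]=2 (border 'cb')
j=27 s[j]='a': k: 2→0; π[27]=0 (border '')
j=28 s[j]='a': π[28]=0 (border '')

[0, 0, 1, 1, 0, 0, 1, 0, 0, 0, 0, 0, 0, 0, 0, 0, 1, 2, 3, 2, 3, 2, 0, 1, 2, 3, 2, 0, 0]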